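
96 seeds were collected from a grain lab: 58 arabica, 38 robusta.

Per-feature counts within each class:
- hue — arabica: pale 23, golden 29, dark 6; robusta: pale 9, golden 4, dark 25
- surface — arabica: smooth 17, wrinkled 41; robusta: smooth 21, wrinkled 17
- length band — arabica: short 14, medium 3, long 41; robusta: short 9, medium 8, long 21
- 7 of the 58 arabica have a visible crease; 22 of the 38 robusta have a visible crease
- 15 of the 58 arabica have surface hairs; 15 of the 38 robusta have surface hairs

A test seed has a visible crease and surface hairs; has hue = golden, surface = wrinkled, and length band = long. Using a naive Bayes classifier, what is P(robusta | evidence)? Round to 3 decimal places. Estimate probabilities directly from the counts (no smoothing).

arabica: (58/96) × (29/58) × (41/58) × (41/58) × (7/58) × (15/58) ≈ 0.00471164
robusta: (38/96) × (4/38) × (17/38) × (21/38) × (22/38) × (15/38) ≈ 0.00235416
P(robusta | x) = 0.00235416 / 0.0070658 ≈ 0.333

0.333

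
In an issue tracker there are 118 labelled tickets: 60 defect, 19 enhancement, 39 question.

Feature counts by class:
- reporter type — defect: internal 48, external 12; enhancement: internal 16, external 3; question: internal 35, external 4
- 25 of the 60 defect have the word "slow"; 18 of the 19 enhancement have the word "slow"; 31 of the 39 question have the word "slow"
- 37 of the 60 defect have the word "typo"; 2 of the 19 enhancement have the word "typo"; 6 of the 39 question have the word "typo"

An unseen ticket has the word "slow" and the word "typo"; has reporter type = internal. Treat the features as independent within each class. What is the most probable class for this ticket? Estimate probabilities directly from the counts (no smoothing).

defect: (60/118) × (48/60) × (25/60) × (37/60) ≈ 0.10452
enhancement: (19/118) × (16/19) × (18/19) × (2/19) ≈ 0.0135218
question: (39/118) × (35/39) × (31/39) × (6/39) ≈ 0.0362719
Highest score → defect.

defect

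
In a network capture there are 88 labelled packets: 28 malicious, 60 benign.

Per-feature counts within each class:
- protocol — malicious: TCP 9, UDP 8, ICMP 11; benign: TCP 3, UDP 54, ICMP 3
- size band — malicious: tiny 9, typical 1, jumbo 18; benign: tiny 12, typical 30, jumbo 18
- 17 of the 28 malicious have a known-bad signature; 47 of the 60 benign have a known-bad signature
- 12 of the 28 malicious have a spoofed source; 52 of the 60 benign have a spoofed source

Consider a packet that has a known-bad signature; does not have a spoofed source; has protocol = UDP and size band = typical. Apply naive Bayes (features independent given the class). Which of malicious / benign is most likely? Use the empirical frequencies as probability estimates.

malicious: (28/88) × (8/28) × (1/28) × (17/28) × (16/28) ≈ 0.00112642
benign: (60/88) × (54/60) × (30/60) × (47/60) × (8/60) ≈ 0.0320455
Highest score → benign.

benign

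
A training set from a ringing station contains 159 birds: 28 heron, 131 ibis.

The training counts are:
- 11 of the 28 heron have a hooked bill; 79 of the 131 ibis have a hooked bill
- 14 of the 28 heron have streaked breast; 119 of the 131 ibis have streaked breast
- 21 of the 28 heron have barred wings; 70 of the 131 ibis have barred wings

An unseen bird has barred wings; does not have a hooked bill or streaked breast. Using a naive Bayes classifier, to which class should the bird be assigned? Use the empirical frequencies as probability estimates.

heron

heron: (28/159) × (17/28) × (14/28) × (21/28) ≈ 0.0400943
ibis: (131/159) × (52/131) × (12/131) × (70/131) ≈ 0.0160082
Highest score → heron.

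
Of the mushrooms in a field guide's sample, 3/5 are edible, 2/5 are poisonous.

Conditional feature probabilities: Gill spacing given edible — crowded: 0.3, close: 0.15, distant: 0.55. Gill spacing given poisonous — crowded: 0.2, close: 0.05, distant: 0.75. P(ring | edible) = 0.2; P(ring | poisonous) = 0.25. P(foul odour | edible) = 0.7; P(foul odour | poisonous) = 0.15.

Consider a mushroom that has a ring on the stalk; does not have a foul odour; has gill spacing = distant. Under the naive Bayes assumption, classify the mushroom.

poisonous

edible: 0.6 × 0.55 × 0.2 × (1−0.7) = 0.0198
poisonous: 0.4 × 0.75 × 0.25 × (1−0.15) = 0.06375
Highest score → poisonous.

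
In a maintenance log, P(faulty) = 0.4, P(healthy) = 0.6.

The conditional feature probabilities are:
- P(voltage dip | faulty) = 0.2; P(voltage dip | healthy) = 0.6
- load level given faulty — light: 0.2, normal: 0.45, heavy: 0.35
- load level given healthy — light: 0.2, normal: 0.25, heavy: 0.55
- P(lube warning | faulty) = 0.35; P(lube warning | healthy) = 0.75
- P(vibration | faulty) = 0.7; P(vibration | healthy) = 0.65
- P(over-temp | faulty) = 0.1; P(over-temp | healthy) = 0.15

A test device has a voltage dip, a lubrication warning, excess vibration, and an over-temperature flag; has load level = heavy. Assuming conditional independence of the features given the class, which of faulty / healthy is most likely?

healthy

faulty: 0.4 × 0.2 × 0.35 × 0.35 × 0.7 × 0.1 = 0.000686
healthy: 0.6 × 0.6 × 0.55 × 0.75 × 0.65 × 0.15 = 0.01447875
Highest score → healthy.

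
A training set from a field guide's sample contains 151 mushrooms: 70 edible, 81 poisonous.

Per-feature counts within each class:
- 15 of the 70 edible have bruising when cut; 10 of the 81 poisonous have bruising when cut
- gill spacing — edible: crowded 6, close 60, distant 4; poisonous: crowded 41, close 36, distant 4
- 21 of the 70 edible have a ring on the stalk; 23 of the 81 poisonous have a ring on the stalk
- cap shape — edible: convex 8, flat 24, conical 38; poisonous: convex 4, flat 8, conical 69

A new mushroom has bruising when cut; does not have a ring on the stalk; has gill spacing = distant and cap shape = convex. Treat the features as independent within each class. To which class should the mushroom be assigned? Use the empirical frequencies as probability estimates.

edible

edible: (70/151) × (15/70) × (4/70) × (49/70) × (8/70) ≈ 0.000454115
poisonous: (81/151) × (10/81) × (4/81) × (58/81) × (4/81) ≈ 0.000115642
Highest score → edible.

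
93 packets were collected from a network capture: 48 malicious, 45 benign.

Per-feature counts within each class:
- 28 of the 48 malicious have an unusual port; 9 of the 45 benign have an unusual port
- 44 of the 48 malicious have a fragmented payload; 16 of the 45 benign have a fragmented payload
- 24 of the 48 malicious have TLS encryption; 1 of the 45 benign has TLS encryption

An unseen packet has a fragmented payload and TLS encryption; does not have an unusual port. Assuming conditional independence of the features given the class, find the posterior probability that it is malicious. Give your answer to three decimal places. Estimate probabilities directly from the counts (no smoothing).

0.970

malicious: (48/93) × (20/48) × (44/48) × (24/48) ≈ 0.0985663
benign: (45/93) × (36/45) × (16/45) × (1/45) ≈ 0.00305854
P(malicious | x) = 0.0985663 / 0.10162484 ≈ 0.970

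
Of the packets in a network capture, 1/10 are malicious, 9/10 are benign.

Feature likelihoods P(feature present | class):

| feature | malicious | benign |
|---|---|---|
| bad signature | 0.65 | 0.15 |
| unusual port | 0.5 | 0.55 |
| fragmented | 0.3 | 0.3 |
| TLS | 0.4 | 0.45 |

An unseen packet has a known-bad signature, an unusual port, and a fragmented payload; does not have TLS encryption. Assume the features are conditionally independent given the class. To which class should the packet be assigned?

benign

malicious: 0.1 × 0.65 × 0.5 × 0.3 × (1−0.4) = 0.00585
benign: 0.9 × 0.15 × 0.55 × 0.3 × (1−0.45) = 0.01225125
Highest score → benign.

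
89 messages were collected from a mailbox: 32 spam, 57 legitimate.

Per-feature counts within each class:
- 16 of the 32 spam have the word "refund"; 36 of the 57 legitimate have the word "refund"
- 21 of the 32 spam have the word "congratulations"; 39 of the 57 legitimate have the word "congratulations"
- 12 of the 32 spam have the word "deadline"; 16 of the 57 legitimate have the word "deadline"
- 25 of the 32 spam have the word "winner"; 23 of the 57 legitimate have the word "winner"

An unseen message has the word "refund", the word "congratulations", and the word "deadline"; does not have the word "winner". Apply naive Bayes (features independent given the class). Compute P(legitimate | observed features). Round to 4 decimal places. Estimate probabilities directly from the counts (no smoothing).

spam: (32/89) × (16/32) × (21/32) × (12/32) × (7/32) ≈ 0.00967784
legitimate: (57/89) × (36/57) × (39/57) × (16/57) × (34/57) ≈ 0.0463395
P(legitimate | x) = 0.0463395 / 0.05601734 ≈ 0.8272

0.8272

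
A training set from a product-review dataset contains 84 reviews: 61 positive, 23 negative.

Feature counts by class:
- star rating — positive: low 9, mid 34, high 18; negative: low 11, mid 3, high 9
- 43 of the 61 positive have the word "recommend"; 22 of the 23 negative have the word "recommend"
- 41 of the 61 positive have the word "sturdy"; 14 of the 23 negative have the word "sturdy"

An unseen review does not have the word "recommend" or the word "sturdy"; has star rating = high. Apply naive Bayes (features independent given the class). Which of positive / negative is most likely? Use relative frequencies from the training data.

positive

positive: (61/84) × (18/61) × (18/61) × (20/61) ≈ 0.0207318
negative: (23/84) × (9/23) × (1/23) × (9/23) ≈ 0.00182285
Highest score → positive.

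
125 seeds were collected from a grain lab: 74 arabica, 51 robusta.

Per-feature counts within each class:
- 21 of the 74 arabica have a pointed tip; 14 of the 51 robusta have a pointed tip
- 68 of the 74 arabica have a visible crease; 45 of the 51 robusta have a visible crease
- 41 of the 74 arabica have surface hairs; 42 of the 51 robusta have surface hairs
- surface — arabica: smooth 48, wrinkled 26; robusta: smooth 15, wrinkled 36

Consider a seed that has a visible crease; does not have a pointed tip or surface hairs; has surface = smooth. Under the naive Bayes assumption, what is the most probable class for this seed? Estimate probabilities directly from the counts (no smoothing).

arabica: (74/125) × (53/74) × (68/74) × (33/74) × (48/74) ≈ 0.112703
robusta: (51/125) × (37/51) × (45/51) × (9/51) × (15/51) ≈ 0.0135559
Highest score → arabica.

arabica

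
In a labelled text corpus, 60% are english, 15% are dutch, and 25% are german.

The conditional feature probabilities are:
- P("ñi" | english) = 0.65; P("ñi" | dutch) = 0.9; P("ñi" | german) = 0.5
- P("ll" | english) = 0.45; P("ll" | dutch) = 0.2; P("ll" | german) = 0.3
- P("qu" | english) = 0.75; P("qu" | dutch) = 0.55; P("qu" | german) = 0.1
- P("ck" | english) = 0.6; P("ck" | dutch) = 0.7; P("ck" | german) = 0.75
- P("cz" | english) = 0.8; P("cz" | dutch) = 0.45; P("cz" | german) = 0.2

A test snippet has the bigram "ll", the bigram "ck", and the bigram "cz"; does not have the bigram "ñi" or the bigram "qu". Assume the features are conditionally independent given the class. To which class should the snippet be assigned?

english

english: 0.6 × (1−0.65) × 0.45 × (1−0.75) × 0.6 × 0.8 = 0.01134
dutch: 0.15 × (1−0.9) × 0.2 × (1−0.55) × 0.7 × 0.45 = 0.00042525
german: 0.25 × (1−0.5) × 0.3 × (1−0.1) × 0.75 × 0.2 = 0.0050625
Highest score → english.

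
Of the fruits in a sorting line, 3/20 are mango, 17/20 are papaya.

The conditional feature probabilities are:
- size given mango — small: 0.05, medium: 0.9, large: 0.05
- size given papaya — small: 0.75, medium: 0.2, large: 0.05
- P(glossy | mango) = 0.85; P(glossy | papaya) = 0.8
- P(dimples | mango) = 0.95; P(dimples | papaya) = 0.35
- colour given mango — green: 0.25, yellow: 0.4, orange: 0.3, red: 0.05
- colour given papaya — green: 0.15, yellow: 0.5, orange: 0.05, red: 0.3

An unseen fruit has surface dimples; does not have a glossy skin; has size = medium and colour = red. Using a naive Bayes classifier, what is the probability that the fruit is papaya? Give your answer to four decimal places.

mango: 0.15 × 0.9 × (1−0.85) × 0.95 × 0.05 = 0.000961875
papaya: 0.85 × 0.2 × (1−0.8) × 0.35 × 0.3 = 0.00357
P(papaya | x) = 0.00357 / 0.004531875 ≈ 0.7878

0.7878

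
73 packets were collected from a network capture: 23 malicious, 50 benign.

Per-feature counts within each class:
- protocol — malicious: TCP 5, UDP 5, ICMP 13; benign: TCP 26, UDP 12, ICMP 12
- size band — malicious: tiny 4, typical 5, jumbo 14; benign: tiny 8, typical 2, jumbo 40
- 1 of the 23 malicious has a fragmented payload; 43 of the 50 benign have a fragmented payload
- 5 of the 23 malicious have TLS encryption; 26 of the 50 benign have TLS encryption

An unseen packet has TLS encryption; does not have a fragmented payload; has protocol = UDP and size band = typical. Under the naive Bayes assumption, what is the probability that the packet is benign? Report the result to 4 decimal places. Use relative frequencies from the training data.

malicious: (23/73) × (5/23) × (5/23) × (22/23) × (5/23) ≈ 0.00309618
benign: (50/73) × (12/50) × (2/50) × (7/50) × (26/50) ≈ 0.000478685
P(benign | x) = 0.000478685 / 0.003574865 ≈ 0.1339

0.1339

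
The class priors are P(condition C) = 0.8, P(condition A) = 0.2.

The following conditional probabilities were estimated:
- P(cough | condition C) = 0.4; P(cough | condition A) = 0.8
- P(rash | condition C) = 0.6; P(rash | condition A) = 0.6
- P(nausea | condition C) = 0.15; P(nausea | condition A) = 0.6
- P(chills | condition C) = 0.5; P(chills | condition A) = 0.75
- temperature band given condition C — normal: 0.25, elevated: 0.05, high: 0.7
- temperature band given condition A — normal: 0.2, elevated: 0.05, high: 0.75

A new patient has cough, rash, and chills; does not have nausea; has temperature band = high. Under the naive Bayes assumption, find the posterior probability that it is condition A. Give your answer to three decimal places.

0.274

condition C: 0.8 × 0.4 × 0.6 × (1−0.15) × 0.5 × 0.7 = 0.05712
condition A: 0.2 × 0.8 × 0.6 × (1−0.6) × 0.75 × 0.75 = 0.0216
P(condition A | x) = 0.0216 / 0.07872 ≈ 0.274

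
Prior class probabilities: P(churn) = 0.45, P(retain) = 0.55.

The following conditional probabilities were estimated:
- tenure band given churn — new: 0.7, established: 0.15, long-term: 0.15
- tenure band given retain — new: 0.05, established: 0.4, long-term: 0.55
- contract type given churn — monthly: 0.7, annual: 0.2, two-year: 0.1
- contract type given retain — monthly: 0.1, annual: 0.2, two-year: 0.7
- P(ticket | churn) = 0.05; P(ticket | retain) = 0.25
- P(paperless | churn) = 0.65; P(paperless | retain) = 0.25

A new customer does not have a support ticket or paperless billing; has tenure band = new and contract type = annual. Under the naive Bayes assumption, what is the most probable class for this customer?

churn: 0.45 × 0.7 × 0.2 × (1−0.05) × (1−0.65) = 0.0209475
retain: 0.55 × 0.05 × 0.2 × (1−0.25) × (1−0.25) = 0.00309375
Highest score → churn.

churn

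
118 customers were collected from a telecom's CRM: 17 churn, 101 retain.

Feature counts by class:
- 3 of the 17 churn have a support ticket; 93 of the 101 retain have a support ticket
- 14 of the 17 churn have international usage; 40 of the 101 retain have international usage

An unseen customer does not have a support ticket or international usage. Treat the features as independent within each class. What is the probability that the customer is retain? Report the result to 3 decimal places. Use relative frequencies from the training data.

churn: (17/118) × (14/17) × (3/17) ≈ 0.0209372
retain: (101/118) × (8/101) × (61/101) ≈ 0.0409465
P(retain | x) = 0.0409465 / 0.0618837 ≈ 0.662

0.662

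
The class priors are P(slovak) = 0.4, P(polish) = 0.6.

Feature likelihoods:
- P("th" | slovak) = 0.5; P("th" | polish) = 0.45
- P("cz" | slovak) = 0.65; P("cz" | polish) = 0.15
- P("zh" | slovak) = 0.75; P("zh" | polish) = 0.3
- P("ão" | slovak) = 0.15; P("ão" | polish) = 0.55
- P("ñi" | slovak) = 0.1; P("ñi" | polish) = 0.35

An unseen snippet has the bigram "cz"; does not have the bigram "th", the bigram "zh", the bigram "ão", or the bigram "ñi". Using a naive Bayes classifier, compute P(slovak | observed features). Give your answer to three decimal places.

0.710

slovak: 0.4 × (1−0.5) × 0.65 × (1−0.75) × (1−0.15) × (1−0.1) = 0.0248625
polish: 0.6 × (1−0.45) × 0.15 × (1−0.3) × (1−0.55) × (1−0.35) = 0.010135125
P(slovak | x) = 0.0248625 / 0.034997625 ≈ 0.710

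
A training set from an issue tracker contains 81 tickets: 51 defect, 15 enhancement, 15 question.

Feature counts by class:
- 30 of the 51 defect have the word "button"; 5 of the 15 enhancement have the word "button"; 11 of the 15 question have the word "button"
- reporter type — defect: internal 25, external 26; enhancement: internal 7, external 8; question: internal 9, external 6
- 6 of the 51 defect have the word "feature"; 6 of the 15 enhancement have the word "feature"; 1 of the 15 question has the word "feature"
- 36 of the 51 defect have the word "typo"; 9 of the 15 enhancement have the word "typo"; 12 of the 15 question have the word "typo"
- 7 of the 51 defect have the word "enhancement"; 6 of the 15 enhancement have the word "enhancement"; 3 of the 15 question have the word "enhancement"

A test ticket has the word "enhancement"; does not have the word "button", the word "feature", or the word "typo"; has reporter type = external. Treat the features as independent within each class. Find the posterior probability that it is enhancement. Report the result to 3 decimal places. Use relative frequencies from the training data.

0.537

defect: (51/81) × (21/51) × (26/51) × (45/51) × (15/51) × (7/51) ≈ 0.00470792
enhancement: (15/81) × (10/15) × (8/15) × (9/15) × (6/15) × (6/15) ≈ 0.00632099
question: (15/81) × (4/15) × (6/15) × (14/15) × (3/15) × (3/15) ≈ 0.000737449
P(enhancement | x) = 0.00632099 / 0.011766359 ≈ 0.537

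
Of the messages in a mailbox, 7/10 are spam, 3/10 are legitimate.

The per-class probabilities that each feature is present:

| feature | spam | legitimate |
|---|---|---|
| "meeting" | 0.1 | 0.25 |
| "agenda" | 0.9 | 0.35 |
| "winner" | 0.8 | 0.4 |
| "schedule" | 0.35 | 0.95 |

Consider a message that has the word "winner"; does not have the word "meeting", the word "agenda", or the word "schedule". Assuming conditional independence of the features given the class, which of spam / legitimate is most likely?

spam: 0.7 × (1−0.1) × (1−0.9) × 0.8 × (1−0.35) = 0.03276
legitimate: 0.3 × (1−0.25) × (1−0.35) × 0.4 × (1−0.95) = 0.002925
Highest score → spam.

spam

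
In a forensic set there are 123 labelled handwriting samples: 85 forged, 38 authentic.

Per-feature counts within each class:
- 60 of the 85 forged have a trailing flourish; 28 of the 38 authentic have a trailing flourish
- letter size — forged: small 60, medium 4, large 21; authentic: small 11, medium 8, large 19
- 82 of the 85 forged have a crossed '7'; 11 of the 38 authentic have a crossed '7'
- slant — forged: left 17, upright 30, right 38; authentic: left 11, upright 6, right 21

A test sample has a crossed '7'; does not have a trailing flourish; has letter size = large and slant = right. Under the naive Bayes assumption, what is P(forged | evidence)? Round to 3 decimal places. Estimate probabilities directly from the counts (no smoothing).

0.769

forged: (85/123) × (25/85) × (21/85) × (82/85) × (38/85) ≈ 0.0216568
authentic: (38/123) × (10/38) × (19/38) × (11/38) × (21/38) ≈ 0.00650294
P(forged | x) = 0.0216568 / 0.02815974 ≈ 0.769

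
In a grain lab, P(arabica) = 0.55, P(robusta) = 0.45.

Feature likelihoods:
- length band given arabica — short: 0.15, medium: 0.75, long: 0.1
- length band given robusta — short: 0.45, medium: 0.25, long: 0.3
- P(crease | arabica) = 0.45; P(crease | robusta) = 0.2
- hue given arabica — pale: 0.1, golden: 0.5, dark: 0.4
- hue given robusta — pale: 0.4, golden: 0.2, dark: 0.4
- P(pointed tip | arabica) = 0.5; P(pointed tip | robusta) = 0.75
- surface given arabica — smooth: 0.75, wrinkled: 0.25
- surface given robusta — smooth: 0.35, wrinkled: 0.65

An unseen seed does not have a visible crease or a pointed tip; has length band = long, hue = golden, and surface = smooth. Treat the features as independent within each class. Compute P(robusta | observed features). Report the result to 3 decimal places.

arabica: 0.55 × 0.1 × (1−0.45) × 0.5 × (1−0.5) × 0.75 = 0.005671875
robusta: 0.45 × 0.3 × (1−0.2) × 0.2 × (1−0.75) × 0.35 = 0.00189
P(robusta | x) = 0.00189 / 0.007561875 ≈ 0.250

0.250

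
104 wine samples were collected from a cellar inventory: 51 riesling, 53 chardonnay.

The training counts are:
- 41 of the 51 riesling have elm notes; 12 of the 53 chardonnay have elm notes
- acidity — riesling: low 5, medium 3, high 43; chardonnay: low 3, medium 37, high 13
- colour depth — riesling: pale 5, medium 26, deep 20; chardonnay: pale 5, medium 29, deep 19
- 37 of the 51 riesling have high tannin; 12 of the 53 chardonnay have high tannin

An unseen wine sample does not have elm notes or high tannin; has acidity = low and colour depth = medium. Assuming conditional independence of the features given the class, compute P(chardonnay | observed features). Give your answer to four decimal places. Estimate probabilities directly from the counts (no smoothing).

riesling: (51/104) × (10/51) × (5/51) × (26/51) × (14/51) ≈ 0.00131925
chardonnay: (53/104) × (41/53) × (3/53) × (29/53) × (41/53) ≈ 0.00944552
P(chardonnay | x) = 0.00944552 / 0.01076477 ≈ 0.8774

0.8774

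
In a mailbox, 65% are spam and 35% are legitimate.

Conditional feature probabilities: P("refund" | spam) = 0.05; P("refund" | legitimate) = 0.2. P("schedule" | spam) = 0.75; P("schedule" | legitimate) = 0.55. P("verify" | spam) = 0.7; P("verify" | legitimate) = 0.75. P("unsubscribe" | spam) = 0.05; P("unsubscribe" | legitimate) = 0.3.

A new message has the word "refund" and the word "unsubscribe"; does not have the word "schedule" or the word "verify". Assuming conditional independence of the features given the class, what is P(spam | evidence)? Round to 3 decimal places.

0.049

spam: 0.65 × 0.05 × (1−0.75) × (1−0.7) × 0.05 = 0.000121875
legitimate: 0.35 × 0.2 × (1−0.55) × (1−0.75) × 0.3 = 0.0023625
P(spam | x) = 0.000121875 / 0.002484375 ≈ 0.049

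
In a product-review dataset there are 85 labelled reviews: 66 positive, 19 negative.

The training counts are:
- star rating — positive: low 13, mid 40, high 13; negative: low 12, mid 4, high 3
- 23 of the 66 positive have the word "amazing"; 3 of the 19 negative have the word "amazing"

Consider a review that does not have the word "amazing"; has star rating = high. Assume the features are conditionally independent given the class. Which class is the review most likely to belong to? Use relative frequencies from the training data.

positive

positive: (66/85) × (13/66) × (43/66) ≈ 0.0996435
negative: (19/85) × (3/19) × (16/19) ≈ 0.0297214
Highest score → positive.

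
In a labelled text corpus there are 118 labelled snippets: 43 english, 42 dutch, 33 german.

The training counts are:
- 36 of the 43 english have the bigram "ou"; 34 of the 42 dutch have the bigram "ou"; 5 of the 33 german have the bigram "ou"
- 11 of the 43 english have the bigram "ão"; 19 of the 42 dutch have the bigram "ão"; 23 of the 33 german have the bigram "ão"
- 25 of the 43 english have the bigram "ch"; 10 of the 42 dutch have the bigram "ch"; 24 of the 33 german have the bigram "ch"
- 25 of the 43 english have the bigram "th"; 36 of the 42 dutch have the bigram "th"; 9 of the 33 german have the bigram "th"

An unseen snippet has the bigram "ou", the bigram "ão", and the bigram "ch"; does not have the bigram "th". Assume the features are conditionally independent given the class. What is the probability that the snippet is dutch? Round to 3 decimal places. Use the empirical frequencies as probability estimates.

english: (43/118) × (36/43) × (11/43) × (25/43) × (18/43) ≈ 0.0189942
dutch: (42/118) × (34/42) × (19/42) × (10/42) × (6/42) ≈ 0.00443357
german: (33/118) × (5/33) × (23/33) × (24/33) × (24/33) ≈ 0.0156206
P(dutch | x) = 0.00443357 / 0.03904837 ≈ 0.114

0.114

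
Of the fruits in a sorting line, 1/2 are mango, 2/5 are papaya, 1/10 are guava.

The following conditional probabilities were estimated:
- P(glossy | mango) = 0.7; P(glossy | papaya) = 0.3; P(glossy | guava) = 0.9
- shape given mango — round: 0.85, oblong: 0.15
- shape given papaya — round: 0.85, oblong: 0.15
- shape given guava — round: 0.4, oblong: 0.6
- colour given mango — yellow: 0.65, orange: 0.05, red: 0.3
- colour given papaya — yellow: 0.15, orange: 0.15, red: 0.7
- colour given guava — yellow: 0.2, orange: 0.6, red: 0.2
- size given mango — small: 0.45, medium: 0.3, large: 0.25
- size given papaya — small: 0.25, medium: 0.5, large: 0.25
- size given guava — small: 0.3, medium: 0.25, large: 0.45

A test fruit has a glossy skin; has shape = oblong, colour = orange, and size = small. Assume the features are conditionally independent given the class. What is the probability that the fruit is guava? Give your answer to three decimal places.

mango: 0.5 × 0.7 × 0.15 × 0.05 × 0.45 = 0.00118125
papaya: 0.4 × 0.3 × 0.15 × 0.15 × 0.25 = 0.000675
guava: 0.1 × 0.9 × 0.6 × 0.6 × 0.3 = 0.00972
P(guava | x) = 0.00972 / 0.01157625 ≈ 0.840

0.840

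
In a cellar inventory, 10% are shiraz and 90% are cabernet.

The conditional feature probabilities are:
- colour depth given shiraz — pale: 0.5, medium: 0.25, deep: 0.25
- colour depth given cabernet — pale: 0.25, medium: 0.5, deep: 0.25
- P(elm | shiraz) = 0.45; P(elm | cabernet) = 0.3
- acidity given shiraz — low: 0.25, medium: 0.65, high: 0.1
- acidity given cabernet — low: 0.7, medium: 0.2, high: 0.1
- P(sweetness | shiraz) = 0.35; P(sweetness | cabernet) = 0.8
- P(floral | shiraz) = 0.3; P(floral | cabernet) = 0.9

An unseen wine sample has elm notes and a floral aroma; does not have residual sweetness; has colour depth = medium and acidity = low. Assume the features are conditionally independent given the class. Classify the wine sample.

cabernet

shiraz: 0.1 × 0.25 × 0.45 × 0.25 × (1−0.35) × 0.3 = 0.0005484375
cabernet: 0.9 × 0.5 × 0.3 × 0.7 × (1−0.8) × 0.9 = 0.01701
Highest score → cabernet.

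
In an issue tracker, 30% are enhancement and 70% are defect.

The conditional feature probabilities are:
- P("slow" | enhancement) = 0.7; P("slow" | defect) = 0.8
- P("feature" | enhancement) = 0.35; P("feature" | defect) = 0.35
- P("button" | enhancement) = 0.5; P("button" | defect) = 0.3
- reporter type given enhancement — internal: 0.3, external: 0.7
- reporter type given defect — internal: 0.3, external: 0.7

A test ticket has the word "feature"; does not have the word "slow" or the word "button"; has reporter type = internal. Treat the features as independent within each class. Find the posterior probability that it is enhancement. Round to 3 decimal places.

enhancement: 0.3 × (1−0.7) × 0.35 × (1−0.5) × 0.3 = 0.004725
defect: 0.7 × (1−0.8) × 0.35 × (1−0.3) × 0.3 = 0.01029
P(enhancement | x) = 0.004725 / 0.015015 ≈ 0.315

0.315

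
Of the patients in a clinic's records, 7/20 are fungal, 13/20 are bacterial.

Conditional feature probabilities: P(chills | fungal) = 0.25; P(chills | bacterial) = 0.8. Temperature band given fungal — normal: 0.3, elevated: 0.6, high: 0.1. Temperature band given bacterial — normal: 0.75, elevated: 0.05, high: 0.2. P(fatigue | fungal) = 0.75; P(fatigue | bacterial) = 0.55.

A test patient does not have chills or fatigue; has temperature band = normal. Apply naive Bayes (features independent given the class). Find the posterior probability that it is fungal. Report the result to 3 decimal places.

0.310

fungal: 0.35 × (1−0.25) × 0.3 × (1−0.75) = 0.0196875
bacterial: 0.65 × (1−0.8) × 0.75 × (1−0.55) = 0.043875
P(fungal | x) = 0.0196875 / 0.0635625 ≈ 0.310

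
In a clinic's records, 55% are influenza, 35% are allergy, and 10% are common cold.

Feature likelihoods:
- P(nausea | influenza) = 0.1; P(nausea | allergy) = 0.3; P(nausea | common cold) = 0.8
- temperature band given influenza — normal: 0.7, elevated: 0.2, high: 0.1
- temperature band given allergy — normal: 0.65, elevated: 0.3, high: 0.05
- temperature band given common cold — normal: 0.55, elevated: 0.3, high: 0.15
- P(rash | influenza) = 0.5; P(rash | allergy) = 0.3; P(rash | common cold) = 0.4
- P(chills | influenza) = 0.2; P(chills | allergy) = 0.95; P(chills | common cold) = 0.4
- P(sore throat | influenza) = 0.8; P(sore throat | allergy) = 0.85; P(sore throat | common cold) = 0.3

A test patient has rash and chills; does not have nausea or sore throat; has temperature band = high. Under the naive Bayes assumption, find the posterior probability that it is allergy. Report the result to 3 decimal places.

influenza: 0.55 × (1−0.1) × 0.1 × 0.5 × 0.2 × (1−0.8) = 0.00099
allergy: 0.35 × (1−0.3) × 0.05 × 0.3 × 0.95 × (1−0.85) = 0.0005236875
common cold: 0.1 × (1−0.8) × 0.15 × 0.4 × 0.4 × (1−0.3) = 0.000336
P(allergy | x) = 0.0005236875 / 0.0018496875 ≈ 0.283

0.283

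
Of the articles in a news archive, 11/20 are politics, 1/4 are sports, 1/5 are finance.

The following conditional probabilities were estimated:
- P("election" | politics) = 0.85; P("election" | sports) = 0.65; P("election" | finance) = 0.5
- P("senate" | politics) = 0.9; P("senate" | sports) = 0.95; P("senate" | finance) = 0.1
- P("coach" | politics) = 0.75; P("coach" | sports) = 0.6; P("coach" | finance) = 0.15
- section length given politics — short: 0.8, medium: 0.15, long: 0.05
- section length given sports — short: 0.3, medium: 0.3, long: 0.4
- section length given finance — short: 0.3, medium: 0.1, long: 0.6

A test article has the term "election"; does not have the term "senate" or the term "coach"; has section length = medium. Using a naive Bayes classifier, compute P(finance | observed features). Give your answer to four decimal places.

politics: 0.55 × 0.85 × (1−0.9) × (1−0.75) × 0.15 = 0.001753125
sports: 0.25 × 0.65 × (1−0.95) × (1−0.6) × 0.3 = 0.000975
finance: 0.2 × 0.5 × (1−0.1) × (1−0.15) × 0.1 = 0.00765
P(finance | x) = 0.00765 / 0.010378125 ≈ 0.7371

0.7371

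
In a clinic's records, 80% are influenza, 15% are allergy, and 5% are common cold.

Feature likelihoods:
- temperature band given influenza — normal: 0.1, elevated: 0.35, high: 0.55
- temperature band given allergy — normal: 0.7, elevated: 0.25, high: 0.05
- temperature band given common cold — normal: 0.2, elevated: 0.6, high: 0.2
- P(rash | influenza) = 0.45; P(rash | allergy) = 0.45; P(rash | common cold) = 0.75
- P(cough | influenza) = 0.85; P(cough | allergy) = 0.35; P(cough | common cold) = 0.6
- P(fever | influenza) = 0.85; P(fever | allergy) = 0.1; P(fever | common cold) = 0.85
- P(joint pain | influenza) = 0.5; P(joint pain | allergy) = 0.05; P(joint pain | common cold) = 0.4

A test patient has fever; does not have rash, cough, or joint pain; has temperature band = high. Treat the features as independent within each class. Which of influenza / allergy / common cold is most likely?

influenza: 0.8 × 0.55 × (1−0.45) × (1−0.85) × 0.85 × (1−0.5) = 0.0154275
allergy: 0.15 × 0.05 × (1−0.45) × (1−0.35) × 0.1 × (1−0.05) = 0.00025471875
common cold: 0.05 × 0.2 × (1−0.75) × (1−0.6) × 0.85 × (1−0.4) = 0.00051
Highest score → influenza.

influenza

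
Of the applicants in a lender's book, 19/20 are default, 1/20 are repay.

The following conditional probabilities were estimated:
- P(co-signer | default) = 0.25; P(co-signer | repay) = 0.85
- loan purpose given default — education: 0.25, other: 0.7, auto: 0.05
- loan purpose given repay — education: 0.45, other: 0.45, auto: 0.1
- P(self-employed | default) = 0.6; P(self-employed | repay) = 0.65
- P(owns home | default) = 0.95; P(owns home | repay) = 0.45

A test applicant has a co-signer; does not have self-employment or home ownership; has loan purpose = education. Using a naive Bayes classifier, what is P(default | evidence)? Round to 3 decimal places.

0.244

default: 0.95 × 0.25 × 0.25 × (1−0.6) × (1−0.95) = 0.0011875
repay: 0.05 × 0.85 × 0.45 × (1−0.65) × (1−0.45) = 0.0036815625
P(default | x) = 0.0011875 / 0.0048690625 ≈ 0.244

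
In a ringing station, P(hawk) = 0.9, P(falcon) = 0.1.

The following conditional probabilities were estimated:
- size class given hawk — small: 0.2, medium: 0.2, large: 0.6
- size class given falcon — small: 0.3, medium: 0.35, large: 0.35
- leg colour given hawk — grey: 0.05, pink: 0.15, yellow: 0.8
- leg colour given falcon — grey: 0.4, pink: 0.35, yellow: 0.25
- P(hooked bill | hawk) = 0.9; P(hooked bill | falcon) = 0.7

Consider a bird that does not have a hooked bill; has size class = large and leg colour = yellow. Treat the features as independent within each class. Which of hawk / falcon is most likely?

hawk

hawk: 0.9 × 0.6 × 0.8 × (1−0.9) = 0.0432
falcon: 0.1 × 0.35 × 0.25 × (1−0.7) = 0.002625
Highest score → hawk.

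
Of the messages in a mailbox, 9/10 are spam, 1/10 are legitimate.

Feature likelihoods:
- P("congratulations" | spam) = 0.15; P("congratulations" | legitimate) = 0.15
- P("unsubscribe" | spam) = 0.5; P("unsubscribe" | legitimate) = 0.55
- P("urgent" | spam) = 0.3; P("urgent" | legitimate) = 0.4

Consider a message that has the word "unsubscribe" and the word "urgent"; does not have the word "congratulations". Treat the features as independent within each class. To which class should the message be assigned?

spam: 0.9 × (1−0.15) × 0.5 × 0.3 = 0.11475
legitimate: 0.1 × (1−0.15) × 0.55 × 0.4 = 0.0187
Highest score → spam.

spam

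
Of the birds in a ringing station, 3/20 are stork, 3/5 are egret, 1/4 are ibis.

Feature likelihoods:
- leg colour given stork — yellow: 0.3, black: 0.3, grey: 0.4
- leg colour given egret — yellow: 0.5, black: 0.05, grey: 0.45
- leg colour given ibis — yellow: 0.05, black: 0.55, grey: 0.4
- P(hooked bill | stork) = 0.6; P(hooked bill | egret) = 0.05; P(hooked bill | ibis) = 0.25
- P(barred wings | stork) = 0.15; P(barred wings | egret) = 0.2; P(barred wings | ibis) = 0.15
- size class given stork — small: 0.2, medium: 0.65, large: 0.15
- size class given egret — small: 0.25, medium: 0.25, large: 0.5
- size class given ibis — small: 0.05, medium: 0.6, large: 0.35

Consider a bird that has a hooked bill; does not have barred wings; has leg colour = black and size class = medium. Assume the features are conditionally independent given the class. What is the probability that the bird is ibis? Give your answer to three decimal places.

0.535

stork: 0.15 × 0.3 × 0.6 × (1−0.15) × 0.65 = 0.0149175
egret: 0.6 × 0.05 × 0.05 × (1−0.2) × 0.25 = 0.0003
ibis: 0.25 × 0.55 × 0.25 × (1−0.15) × 0.6 = 0.01753125
P(ibis | x) = 0.01753125 / 0.03274875 ≈ 0.535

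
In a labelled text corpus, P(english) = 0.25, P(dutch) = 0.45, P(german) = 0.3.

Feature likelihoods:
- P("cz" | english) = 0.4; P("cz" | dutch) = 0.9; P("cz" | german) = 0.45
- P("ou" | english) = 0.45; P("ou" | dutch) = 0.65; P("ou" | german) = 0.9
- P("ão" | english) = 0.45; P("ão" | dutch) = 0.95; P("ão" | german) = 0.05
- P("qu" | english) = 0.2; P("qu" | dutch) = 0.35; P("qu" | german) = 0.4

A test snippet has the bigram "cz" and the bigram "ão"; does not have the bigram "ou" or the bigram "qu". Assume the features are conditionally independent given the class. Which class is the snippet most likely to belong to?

english: 0.25 × 0.4 × (1−0.45) × 0.45 × (1−0.2) = 0.0198
dutch: 0.45 × 0.9 × (1−0.65) × 0.95 × (1−0.35) = 0.087530625
german: 0.3 × 0.45 × (1−0.9) × 0.05 × (1−0.4) = 0.000405
Highest score → dutch.

dutch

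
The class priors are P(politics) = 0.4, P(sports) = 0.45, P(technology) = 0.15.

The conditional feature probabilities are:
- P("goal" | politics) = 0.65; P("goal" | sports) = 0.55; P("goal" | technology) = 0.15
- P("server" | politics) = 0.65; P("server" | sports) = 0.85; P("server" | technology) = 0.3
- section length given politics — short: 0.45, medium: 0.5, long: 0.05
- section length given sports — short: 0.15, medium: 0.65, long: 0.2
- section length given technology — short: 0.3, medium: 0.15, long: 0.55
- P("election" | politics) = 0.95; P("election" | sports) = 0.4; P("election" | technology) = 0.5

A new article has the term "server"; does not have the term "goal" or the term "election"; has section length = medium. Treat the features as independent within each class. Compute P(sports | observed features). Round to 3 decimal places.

politics: 0.4 × (1−0.65) × 0.65 × 0.5 × (1−0.95) = 0.002275
sports: 0.45 × (1−0.55) × 0.85 × 0.65 × (1−0.4) = 0.06712875
technology: 0.15 × (1−0.15) × 0.3 × 0.15 × (1−0.5) = 0.00286875
P(sports | x) = 0.06712875 / 0.0722725 ≈ 0.929

0.929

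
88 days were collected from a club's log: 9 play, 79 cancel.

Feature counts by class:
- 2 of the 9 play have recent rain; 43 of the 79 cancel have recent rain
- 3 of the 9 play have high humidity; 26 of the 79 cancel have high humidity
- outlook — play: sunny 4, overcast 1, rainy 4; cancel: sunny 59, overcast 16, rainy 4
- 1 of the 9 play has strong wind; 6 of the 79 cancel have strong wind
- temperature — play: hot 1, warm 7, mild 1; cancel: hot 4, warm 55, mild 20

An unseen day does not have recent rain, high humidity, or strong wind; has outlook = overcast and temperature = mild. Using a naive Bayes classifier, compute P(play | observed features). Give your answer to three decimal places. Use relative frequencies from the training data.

play: (9/88) × (7/9) × (6/9) × (1/9) × (8/9) × (1/9) ≈ 0.000581951
cancel: (79/88) × (36/79) × (53/79) × (16/79) × (73/79) × (20/79) ≈ 0.0130035
P(play | x) = 0.000581951 / 0.013585451 ≈ 0.043

0.043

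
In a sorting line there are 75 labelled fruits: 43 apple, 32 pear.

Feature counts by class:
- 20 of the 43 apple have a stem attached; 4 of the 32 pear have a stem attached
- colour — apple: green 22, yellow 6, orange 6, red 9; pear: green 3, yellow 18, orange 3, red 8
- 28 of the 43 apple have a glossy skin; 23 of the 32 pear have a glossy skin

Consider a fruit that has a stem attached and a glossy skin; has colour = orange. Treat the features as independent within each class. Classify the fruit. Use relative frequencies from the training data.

apple

apple: (43/75) × (20/43) × (6/43) × (28/43) ≈ 0.0242293
pear: (32/75) × (4/32) × (3/32) × (23/32) = 0.00359375
Highest score → apple.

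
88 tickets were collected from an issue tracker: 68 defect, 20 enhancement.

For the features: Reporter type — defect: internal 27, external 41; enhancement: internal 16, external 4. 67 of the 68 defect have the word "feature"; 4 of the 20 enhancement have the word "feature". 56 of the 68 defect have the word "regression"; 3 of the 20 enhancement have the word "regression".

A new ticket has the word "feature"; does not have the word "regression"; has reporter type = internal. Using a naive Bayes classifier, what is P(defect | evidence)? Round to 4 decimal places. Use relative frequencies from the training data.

defect: (68/88) × (27/68) × (67/68) × (12/68) ≈ 0.0533481
enhancement: (20/88) × (16/20) × (4/20) × (17/20) ≈ 0.0309091
P(defect | x) = 0.0533481 / 0.0842572 ≈ 0.6332

0.6332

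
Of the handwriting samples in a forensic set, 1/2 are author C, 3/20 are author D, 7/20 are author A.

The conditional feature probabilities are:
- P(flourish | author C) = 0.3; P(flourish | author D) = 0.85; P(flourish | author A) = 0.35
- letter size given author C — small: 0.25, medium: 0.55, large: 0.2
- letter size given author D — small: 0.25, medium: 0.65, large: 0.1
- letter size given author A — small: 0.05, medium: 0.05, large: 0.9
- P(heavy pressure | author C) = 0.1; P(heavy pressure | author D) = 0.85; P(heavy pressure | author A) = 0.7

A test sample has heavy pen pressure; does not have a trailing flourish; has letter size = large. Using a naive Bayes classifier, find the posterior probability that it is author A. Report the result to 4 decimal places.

0.9415

author C: 0.5 × (1−0.3) × 0.2 × 0.1 = 0.007
author D: 0.15 × (1−0.85) × 0.1 × 0.85 = 0.0019125
author A: 0.35 × (1−0.35) × 0.9 × 0.7 = 0.143325
P(author A | x) = 0.143325 / 0.1522375 ≈ 0.9415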